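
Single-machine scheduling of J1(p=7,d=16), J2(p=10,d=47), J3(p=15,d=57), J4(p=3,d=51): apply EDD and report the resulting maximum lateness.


EDD order: J1 → J2 → J4 → J3
Completion and lateness:
  J1: C=7, d=16, L=7-16=-9
  J2: C=17, d=47, L=17-47=-30
  J4: C=20, d=51, L=20-51=-31
  J3: C=35, d=57, L=35-57=-22
Lmax = max(-9, -30, -31, -22)
= -9


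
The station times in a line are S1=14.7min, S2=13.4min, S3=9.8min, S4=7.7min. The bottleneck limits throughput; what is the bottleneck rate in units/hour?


Bottleneck = longest station time
Station times: [14.7, 13.4, 9.8, 7.7]
Max = 14.7 min
Rate = 60 / 14.7
= 4.08 units/hour (bottleneck: 14.7min)


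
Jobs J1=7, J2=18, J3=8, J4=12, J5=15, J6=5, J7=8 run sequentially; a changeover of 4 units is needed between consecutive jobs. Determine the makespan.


Makespan = Σ processing + (n-1) × setup
= (7 + 18 + 8 + 12 + 15 + 5 + 8) + (7-1)×4
= 73 + 24
= 97 time units


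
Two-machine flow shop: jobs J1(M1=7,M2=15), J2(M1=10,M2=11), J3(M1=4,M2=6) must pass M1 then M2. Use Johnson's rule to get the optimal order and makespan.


Johnson's rule:
Group 1 (M1≤M2, sort by M1): ['J3', 'J1', 'J2']
Group 2 (M1>M2, sort desc M2): []
Sequence: J3 → J1 → J2
Makespan calculation:
  J3: M1 done=4, M2 done=10
  J1: M1 done=11, M2 done=26
  J2: M1 done=21, M2 done=37
= Sequence: J3 → J1 → J2, Makespan: 37


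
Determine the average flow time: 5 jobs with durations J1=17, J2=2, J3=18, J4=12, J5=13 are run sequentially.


Completion times:
  J1: completes at 17
  J2: completes at 19
  J3: completes at 37
  J4: completes at 49
  J5: completes at 62
Sum = 184
Average = 184/5
= 36.80


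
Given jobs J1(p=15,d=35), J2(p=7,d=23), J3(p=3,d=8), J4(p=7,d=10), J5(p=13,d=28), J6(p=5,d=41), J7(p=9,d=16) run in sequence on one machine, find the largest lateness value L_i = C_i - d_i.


Lateness per job (L = C - d):
  J1: C=15, d=35, L=-20
  J2: C=22, d=23, L=-1
  J3: C=25, d=8, L=17
  J4: C=32, d=10, L=22
  J5: C=45, d=28, L=17
  J6: C=50, d=41, L=9
  J7: C=59, d=16, L=43
Lmax = max(-20, -1, 17, 22, 17, 9, 43)
= 43


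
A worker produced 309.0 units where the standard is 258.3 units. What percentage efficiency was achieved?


Efficiency = (actual / standard) × 100
= (309.0 / 258.3) × 100
= 119.6%


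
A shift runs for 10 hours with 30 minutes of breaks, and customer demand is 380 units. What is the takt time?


Available = 10×60 - 30 = 570 min
Takt time = 570 / 380
= 1.50 min/unit


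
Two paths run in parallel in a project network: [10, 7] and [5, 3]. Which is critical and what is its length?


Path A: 10 + 7 = 17
Path B: 5 + 3 = 8
Critical path = longest = max(17, 8)
= 17 (Path A)


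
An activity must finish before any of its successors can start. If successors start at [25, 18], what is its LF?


LF = min of all successor start times
Successors start at: [25, 18]
LF = min(25, 18)
= 18


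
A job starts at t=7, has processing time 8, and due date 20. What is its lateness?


Completion = 7 + 8 = 15
Lateness = C - d = 15 - 20
= -5


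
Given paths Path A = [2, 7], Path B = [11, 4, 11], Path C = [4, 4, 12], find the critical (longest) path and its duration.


Path A: 2 + 7 = 9
Path B: 11 + 4 + 11 = 26
Path C: 4 + 4 + 12 = 20
Critical path = longest = max(9, 26, 20)
= 26 (Path B)


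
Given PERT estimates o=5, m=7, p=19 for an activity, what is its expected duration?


te = (o + 4m + p) / 6
= (5 + 4×7 + 19) / 6
= (5 + 28 + 19) / 6
= 52 / 6
= 8.67


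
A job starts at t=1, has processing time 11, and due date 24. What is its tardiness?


Completion = start + processing = 1 + 11 = 12
Tardiness = max(0, C - d) = max(0, 12 - 24)
= max(0, -12)
= 0


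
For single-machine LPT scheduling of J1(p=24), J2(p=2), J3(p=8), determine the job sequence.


LPT: sort by longest processing time first
  J1: p=24
  J3: p=8
  J2: p=2
Order: J1 → J3 → J2


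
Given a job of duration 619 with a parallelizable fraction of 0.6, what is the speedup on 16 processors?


Amdahl's law: T_p = T × ((1-p) + p/N)
= 619 × ((1-0.6) + 0.6/16)
= 619 × (0.40 + 0.0375)
= 619 × 0.4375
= 270.81
Speedup = 619/270.81
= 2.29×


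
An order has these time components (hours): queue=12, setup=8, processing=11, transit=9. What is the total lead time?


Lead time = queue + setup + processing + transit
= 12 + 8 + 11 + 9
= 40 hours


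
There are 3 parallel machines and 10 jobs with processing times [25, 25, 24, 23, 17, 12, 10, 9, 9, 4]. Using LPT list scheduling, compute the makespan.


Jobs (LPT sorted): [25, 25, 24, 23, 17, 12, 10, 9, 9, 4]
Machines: 3
  J=25 → Machine 1 (load: 0+25=25)
  J=25 → Machine 2 (load: 0+25=25)
  J=24 → Machine 3 (load: 0+24=24)
  J=23 → Machine 3 (load: 24+23=47)
  J=17 → Machine 1 (load: 25+17=42)
  J=12 → Machine 2 (load: 25+12=37)
  J=10 → Machine 2 (load: 37+10=47)
  J=9 → Machine 1 (load: 42+9=51)
  J=9 → Machine 2 (load: 47+9=56)
  J=4 → Machine 3 (load: 47+4=51)
Machine loads: [51, 56, 51]
Makespan = max = 56 time units


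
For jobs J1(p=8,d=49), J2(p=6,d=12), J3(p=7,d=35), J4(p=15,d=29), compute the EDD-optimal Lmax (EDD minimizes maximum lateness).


EDD order: J2 → J4 → J3 → J1
Completion and lateness:
  J2: C=6, d=12, L=6-12=-6
  J4: C=21, d=29, L=21-29=-8
  J3: C=28, d=35, L=28-35=-7
  J1: C=36, d=49, L=36-49=-13
Lmax = max(-6, -8, -7, -13)
= -6


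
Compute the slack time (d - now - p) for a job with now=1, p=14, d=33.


Slack = due - current_time - processing
= 33 - 1 - 14
= 18


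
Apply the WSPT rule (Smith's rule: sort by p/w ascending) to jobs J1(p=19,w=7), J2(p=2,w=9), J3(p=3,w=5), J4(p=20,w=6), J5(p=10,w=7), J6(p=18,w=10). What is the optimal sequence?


WSPT (Smith's rule): sort by p/w ascending
  J2: p/w = 2/9 = 0.222
  J3: p/w = 3/5 = 0.600
  J5: p/w = 10/7 = 1.429
  J6: p/w = 18/10 = 1.800
  J1: p/w = 19/7 = 2.714
  J4: p/w = 20/6 = 3.333
Order: J2 → J3 → J5 → J6 → J1 → J4


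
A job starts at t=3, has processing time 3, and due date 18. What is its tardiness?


Completion = start + processing = 3 + 3 = 6
Tardiness = max(0, C - d) = max(0, 6 - 18)
= max(0, -12)
= 0


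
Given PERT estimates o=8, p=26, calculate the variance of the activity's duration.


σ² = ((p - o) / 6)² = (p - o)² / 36
= (26 - 8)² / 36
= 18² / 36
= 324 / 36
= 9.0000


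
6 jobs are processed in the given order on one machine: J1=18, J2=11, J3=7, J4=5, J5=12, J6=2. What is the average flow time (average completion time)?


Completion times:
  J1: completes at 18
  J2: completes at 29
  J3: completes at 36
  J4: completes at 41
  J5: completes at 53
  J6: completes at 55
Sum = 232
Average = 232/6
= 38.67


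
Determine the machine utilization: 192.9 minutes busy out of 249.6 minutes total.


Utilization = busy / total × 100
= 192.9 / 249.6 × 100
= 77.3%


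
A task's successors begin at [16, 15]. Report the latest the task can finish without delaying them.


LF = min of all successor start times
Successors start at: [16, 15]
LF = min(16, 15)
= 15


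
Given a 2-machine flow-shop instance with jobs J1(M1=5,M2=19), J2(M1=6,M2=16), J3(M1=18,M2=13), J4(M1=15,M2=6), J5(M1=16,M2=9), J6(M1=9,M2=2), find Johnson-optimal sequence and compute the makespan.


Johnson's rule:
Group 1 (M1≤M2, sort by M1): ['J1', 'J2']
Group 2 (M1>M2, sort desc M2): ['J3', 'J5', 'J4', 'J6']
Sequence: J1 → J2 → J3 → J5 → J4 → J6
Makespan calculation:
  J1: M1 done=5, M2 done=24
  J2: M1 done=11, M2 done=40
  J3: M1 done=29, M2 done=53
  J5: M1 done=45, M2 done=62
  J4: M1 done=60, M2 done=68
  J6: M1 done=69, M2 done=71
= Sequence: J1 → J2 → J3 → J5 → J4 → J6, Makespan: 71


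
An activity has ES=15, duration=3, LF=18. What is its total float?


EF = ES + duration = 15 + 3 = 18
LS = LF - duration = 18 - 3 = 15
Total Float = LF - EF = 18 - 18
(or LS - ES = 15 - 15)
= 0


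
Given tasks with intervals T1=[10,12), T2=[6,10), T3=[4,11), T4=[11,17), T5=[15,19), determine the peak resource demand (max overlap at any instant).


Check each time point for overlaps:
  t=6: 2 tasks active (T2, T3)
Max concurrent = 2


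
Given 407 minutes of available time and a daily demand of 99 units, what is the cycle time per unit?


Cycle time = available time / demand
= 407 / 99
= 4.11 min/unit


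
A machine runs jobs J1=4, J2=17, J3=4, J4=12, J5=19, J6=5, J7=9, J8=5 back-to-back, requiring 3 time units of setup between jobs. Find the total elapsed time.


Makespan = Σ processing + (n-1) × setup
= (4 + 17 + 4 + 12 + 19 + 5 + 9 + 5) + (8-1)×3
= 75 + 21
= 96 time units


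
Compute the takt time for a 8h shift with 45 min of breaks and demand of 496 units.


Available = 8×60 - 45 = 435 min
Takt time = 435 / 496
= 0.88 min/unit


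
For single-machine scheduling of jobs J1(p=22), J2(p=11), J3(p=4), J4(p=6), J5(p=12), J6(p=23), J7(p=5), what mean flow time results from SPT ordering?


SPT order: J3 → J7 → J4 → J2 → J5 → J1 → J6
Completion times:
  J3: C=4
  J7: C=9
  J4: C=15
  J2: C=26
  J5: C=38
  J1: C=60
  J6: C=83
Sum = 235, n = 7
Mean flow = 235/7
= 33.57


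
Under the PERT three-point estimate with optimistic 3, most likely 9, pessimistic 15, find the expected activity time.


te = (o + 4m + p) / 6
= (3 + 4×9 + 15) / 6
= (3 + 36 + 15) / 6
= 54 / 6
= 9.00


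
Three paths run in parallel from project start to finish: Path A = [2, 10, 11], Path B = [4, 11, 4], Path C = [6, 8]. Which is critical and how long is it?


Path A: 2 + 10 + 11 = 23
Path B: 4 + 11 + 4 = 19
Path C: 6 + 8 = 14
Critical path = longest = max(23, 19, 14)
= 23 (Path A)


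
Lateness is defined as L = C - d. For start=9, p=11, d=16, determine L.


Completion = 9 + 11 = 20
Lateness = C - d = 20 - 16
= 4


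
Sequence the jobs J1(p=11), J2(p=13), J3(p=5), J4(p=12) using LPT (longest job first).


LPT: sort by longest processing time first
  J2: p=13
  J4: p=12
  J1: p=11
  J3: p=5
Order: J2 → J4 → J1 → J3


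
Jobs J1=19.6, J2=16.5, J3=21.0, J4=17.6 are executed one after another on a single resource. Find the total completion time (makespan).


Sequential makespan: sum all processing times
= 19.6 + 16.5 + 21.0 + 17.6
= 74.7 time units


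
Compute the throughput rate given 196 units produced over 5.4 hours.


Throughput = units / time
= 196 / 5.4
= 36.3 units/hour


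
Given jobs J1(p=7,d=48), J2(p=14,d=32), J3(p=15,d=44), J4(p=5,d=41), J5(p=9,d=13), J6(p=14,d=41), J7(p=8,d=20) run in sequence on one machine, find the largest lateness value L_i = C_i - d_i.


Lateness per job (L = C - d):
  J1: C=7, d=48, L=-41
  J2: C=21, d=32, L=-11
  J3: C=36, d=44, L=-8
  J4: C=41, d=41, L=0
  J5: C=50, d=13, L=37
  J6: C=64, d=41, L=23
  J7: C=72, d=20, L=52
Lmax = max(-41, -11, -8, 0, 37, 23, 52)
= 52


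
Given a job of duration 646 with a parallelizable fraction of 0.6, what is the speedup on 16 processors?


Amdahl's law: T_p = T × ((1-p) + p/N)
= 646 × ((1-0.6) + 0.6/16)
= 646 × (0.40 + 0.0375)
= 646 × 0.4375
= 282.62
Speedup = 646/282.62
= 2.29×


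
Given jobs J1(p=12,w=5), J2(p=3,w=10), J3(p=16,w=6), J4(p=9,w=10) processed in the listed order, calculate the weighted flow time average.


Completion times:
  J1: C=12, w×C=5×12=60
  J2: C=15, w×C=10×15=150
  J3: C=31, w×C=6×31=186
  J4: C=40, w×C=10×40=400
Sum w×C = 796
Sum w = 31
Weighted avg = 796/31
= 25.68


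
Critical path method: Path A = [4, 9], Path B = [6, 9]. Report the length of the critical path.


Path A: 4 + 9 = 13
Path B: 6 + 9 = 15
Critical path = longest = max(13, 15)
= 15 (Path B)


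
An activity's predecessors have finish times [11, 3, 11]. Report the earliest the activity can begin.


ES = max of all predecessor completion times
Predecessors: [11, 3, 11]
ES = max(11, 3, 11)
= 11


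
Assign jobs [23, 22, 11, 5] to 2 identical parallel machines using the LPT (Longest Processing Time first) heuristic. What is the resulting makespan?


Jobs (LPT sorted): [23, 22, 11, 5]
Machines: 2
  J=23 → Machine 1 (load: 0+23=23)
  J=22 → Machine 2 (load: 0+22=22)
  J=11 → Machine 2 (load: 22+11=33)
  J=5 → Machine 1 (load: 23+5=28)
Machine loads: [28, 33]
Makespan = max = 33 time units


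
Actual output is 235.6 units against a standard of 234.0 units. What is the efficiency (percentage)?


Efficiency = (actual / standard) × 100
= (235.6 / 234.0) × 100
= 100.7%


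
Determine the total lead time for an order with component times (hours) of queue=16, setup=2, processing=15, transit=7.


Lead time = queue + setup + processing + transit
= 16 + 2 + 15 + 7
= 40 hours


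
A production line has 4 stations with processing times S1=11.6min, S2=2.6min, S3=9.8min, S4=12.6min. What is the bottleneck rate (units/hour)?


Bottleneck = longest station time
Station times: [11.6, 2.6, 9.8, 12.6]
Max = 12.6 min
Rate = 60 / 12.6
= 4.76 units/hour (bottleneck: 12.6min)


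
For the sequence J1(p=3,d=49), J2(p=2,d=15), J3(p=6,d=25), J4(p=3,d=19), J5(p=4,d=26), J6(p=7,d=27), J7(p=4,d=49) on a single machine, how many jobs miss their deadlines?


Completion vs due date:
  J1: C=3, d=49 → on time
  J2: C=5, d=15 → on time
  J3: C=11, d=25 → on time
  J4: C=14, d=19 → on time
  J5: C=18, d=26 → on time
  J6: C=25, d=27 → on time
  J7: C=29, d=49 → on time
Tardy jobs: none
Count = 0


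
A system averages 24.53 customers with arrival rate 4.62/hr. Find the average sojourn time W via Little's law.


Little's law: L = λW → W = L / λ
= 24.53 / 4.62
= 5.31 hours


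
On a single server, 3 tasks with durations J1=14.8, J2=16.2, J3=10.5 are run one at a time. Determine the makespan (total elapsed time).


Sequential makespan: sum all processing times
= 14.8 + 16.2 + 10.5
= 41.5 time units


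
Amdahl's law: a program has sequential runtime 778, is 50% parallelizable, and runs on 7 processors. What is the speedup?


Amdahl's law: T_p = T × ((1-p) + p/N)
= 778 × ((1-0.5) + 0.5/7)
= 778 × (0.50 + 0.0714)
= 778 × 0.5714
= 444.57
Speedup = 778/444.57
= 1.75×


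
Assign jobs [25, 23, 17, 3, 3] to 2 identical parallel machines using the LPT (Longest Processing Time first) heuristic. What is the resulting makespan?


Jobs (LPT sorted): [25, 23, 17, 3, 3]
Machines: 2
  J=25 → Machine 1 (load: 0+25=25)
  J=23 → Machine 2 (load: 0+23=23)
  J=17 → Machine 2 (load: 23+17=40)
  J=3 → Machine 1 (load: 25+3=28)
  J=3 → Machine 1 (load: 28+3=31)
Machine loads: [31, 40]
Makespan = max = 40 time units


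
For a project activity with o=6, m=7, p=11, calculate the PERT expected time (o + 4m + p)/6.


te = (o + 4m + p) / 6
= (6 + 4×7 + 11) / 6
= (6 + 28 + 11) / 6
= 45 / 6
= 7.50


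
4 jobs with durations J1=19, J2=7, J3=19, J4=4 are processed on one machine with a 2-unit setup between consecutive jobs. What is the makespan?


Makespan = Σ processing + (n-1) × setup
= (19 + 7 + 19 + 4) + (4-1)×2
= 49 + 6
= 55 time units


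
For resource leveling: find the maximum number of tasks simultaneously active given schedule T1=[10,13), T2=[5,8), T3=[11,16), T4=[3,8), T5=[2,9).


Check each time point for overlaps:
  t=5: 3 tasks active (T2, T4, T5)
Max concurrent = 3


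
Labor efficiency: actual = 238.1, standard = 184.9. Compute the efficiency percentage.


Efficiency = (actual / standard) × 100
= (238.1 / 184.9) × 100
= 128.8%


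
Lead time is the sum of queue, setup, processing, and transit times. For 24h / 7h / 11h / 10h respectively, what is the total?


Lead time = queue + setup + processing + transit
= 24 + 7 + 11 + 10
= 52 hours


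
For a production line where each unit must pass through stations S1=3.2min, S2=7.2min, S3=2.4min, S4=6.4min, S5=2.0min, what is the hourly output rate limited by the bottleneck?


Bottleneck = longest station time
Station times: [3.2, 7.2, 2.4, 6.4, 2.0]
Max = 7.2 min
Rate = 60 / 7.2
= 8.33 units/hour (bottleneck: 7.2min)


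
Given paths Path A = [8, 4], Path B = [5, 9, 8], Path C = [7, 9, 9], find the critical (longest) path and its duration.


Path A: 8 + 4 = 12
Path B: 5 + 9 + 8 = 22
Path C: 7 + 9 + 9 = 25
Critical path = longest = max(12, 22, 25)
= 25 (Path C)


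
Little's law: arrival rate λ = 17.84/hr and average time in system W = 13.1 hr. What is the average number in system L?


Little's law: L = λ × W
= 17.84 × 13.1
= 233.70


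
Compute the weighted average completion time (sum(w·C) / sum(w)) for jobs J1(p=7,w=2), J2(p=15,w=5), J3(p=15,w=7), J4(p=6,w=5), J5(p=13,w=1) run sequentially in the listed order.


Completion times:
  J1: C=7, w×C=2×7=14
  J2: C=22, w×C=5×22=110
  J3: C=37, w×C=7×37=259
  J4: C=43, w×C=5×43=215
  J5: C=56, w×C=1×56=56
Sum w×C = 654
Sum w = 20
Weighted avg = 654/20
= 32.70


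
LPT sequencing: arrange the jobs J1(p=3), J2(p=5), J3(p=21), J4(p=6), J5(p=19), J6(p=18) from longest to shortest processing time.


LPT: sort by longest processing time first
  J3: p=21
  J5: p=19
  J6: p=18
  J4: p=6
  J2: p=5
  J1: p=3
Order: J3 → J5 → J6 → J4 → J2 → J1


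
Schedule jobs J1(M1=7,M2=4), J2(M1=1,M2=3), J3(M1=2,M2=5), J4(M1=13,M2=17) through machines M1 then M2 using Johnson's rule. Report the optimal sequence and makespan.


Johnson's rule:
Group 1 (M1≤M2, sort by M1): ['J2', 'J3', 'J4']
Group 2 (M1>M2, sort desc M2): ['J1']
Sequence: J2 → J3 → J4 → J1
Makespan calculation:
  J2: M1 done=1, M2 done=4
  J3: M1 done=3, M2 done=9
  J4: M1 done=16, M2 done=33
  J1: M1 done=23, M2 done=37
= Sequence: J2 → J3 → J4 → J1, Makespan: 37


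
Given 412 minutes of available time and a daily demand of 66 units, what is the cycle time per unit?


Cycle time = available time / demand
= 412 / 66
= 6.24 min/unit


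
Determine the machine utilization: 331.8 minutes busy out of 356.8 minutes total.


Utilization = busy / total × 100
= 331.8 / 356.8 × 100
= 93.0%


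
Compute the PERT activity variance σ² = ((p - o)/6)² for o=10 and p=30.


σ² = ((p - o) / 6)² = (p - o)² / 36
= (30 - 10)² / 36
= 20² / 36
= 400 / 36
= 11.1111


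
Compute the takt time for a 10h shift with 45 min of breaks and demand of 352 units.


Available = 10×60 - 45 = 555 min
Takt time = 555 / 352
= 1.58 min/unit


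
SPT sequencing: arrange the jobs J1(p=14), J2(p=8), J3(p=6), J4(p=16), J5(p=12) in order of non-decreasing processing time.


SPT: sort by shortest processing time
  J3: p=6
  J2: p=8
  J5: p=12
  J1: p=14
  J4: p=16
Order: J3 → J2 → J5 → J1 → J4


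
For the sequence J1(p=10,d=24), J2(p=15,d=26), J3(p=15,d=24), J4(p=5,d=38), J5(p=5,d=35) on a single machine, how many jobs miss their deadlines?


Completion vs due date:
  J1: C=10, d=24 → on time
  J2: C=25, d=26 → on time
  J3: C=40, d=24 → TARDY
  J4: C=45, d=38 → TARDY
  J5: C=50, d=35 → TARDY
Tardy jobs: J3, J4, J5
Count = 3


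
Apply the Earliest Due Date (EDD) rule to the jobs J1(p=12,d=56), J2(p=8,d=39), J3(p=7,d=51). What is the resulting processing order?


EDD: sort by earliest due date
  J2: d=39, p=8
  J3: d=51, p=7
  J1: d=56, p=12
Order: J2 → J3 → J1


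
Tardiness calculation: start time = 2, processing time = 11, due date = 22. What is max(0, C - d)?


Completion = start + processing = 2 + 11 = 13
Tardiness = max(0, C - d) = max(0, 13 - 22)
= max(0, -9)
= 0


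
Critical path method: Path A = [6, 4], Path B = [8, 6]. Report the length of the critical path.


Path A: 6 + 4 = 10
Path B: 8 + 6 = 14
Critical path = longest = max(10, 14)
= 14 (Path B)


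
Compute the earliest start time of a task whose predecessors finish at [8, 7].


ES = max of all predecessor completion times
Predecessors: [8, 7]
ES = max(8, 7)
= 8


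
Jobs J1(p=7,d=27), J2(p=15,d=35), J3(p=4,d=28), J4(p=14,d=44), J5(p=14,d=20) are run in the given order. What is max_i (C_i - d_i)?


Lateness per job (L = C - d):
  J1: C=7, d=27, L=-20
  J2: C=22, d=35, L=-13
  J3: C=26, d=28, L=-2
  J4: C=40, d=44, L=-4
  J5: C=54, d=20, L=34
Lmax = max(-20, -13, -2, -4, 34)
= 34


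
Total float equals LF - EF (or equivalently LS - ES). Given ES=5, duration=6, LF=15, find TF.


EF = ES + duration = 5 + 6 = 11
LS = LF - duration = 15 - 6 = 9
Total Float = LF - EF = 15 - 11
(or LS - ES = 9 - 5)
= 4


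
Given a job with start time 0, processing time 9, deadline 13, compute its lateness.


Completion = 0 + 9 = 9
Lateness = C - d = 9 - 13
= -4


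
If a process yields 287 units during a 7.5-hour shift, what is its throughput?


Throughput = units / time
= 287 / 7.5
= 38.3 units/hour


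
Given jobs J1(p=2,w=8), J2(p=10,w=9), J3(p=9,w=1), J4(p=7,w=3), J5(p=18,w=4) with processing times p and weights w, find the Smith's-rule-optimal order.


WSPT (Smith's rule): sort by p/w ascending
  J1: p/w = 2/8 = 0.250
  J2: p/w = 10/9 = 1.111
  J4: p/w = 7/3 = 2.333
  J5: p/w = 18/4 = 4.500
  J3: p/w = 9/1 = 9.000
Order: J1 → J2 → J4 → J5 → J3


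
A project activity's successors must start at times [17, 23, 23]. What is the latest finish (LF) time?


LF = min of all successor start times
Successors start at: [17, 23, 23]
LF = min(17, 23, 23)
= 17


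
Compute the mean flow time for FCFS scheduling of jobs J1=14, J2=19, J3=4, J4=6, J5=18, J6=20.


Completion times:
  J1: completes at 14
  J2: completes at 33
  J3: completes at 37
  J4: completes at 43
  J5: completes at 61
  J6: completes at 81
Sum = 269
Average = 269/6
= 44.83


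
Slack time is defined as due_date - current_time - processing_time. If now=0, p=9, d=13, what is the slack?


Slack = due - current_time - processing
= 13 - 0 - 9
= 4


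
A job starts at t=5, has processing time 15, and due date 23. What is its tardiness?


Completion = start + processing = 5 + 15 = 20
Tardiness = max(0, C - d) = max(0, 20 - 23)
= max(0, -3)
= 0


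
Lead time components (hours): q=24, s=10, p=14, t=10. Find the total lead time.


Lead time = queue + setup + processing + transit
= 24 + 10 + 14 + 10
= 58 hours


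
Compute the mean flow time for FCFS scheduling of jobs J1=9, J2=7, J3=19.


Completion times:
  J1: completes at 9
  J2: completes at 16
  J3: completes at 35
Sum = 60
Average = 60/3
= 20.00


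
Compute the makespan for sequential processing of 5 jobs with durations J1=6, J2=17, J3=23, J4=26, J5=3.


Sequential makespan: sum all processing times
= 6 + 17 + 23 + 26 + 3
= 75 time units


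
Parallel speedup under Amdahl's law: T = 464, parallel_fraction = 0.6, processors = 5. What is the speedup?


Amdahl's law: T_p = T × ((1-p) + p/N)
= 464 × ((1-0.6) + 0.6/5)
= 464 × (0.40 + 0.1200)
= 464 × 0.5200
= 241.28
Speedup = 464/241.28
= 1.92×


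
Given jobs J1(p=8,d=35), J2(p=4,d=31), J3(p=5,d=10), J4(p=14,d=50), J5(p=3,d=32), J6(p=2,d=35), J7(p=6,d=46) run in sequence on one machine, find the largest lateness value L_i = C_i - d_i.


Lateness per job (L = C - d):
  J1: C=8, d=35, L=-27
  J2: C=12, d=31, L=-19
  J3: C=17, d=10, L=7
  J4: C=31, d=50, L=-19
  J5: C=34, d=32, L=2
  J6: C=36, d=35, L=1
  J7: C=42, d=46, L=-4
Lmax = max(-27, -19, 7, -19, 2, 1, -4)
= 7


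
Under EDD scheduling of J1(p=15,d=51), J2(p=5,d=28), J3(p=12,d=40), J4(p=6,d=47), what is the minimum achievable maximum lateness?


EDD order: J2 → J3 → J4 → J1
Completion and lateness:
  J2: C=5, d=28, L=5-28=-23
  J3: C=17, d=40, L=17-40=-23
  J4: C=23, d=47, L=23-47=-24
  J1: C=38, d=51, L=38-51=-13
Lmax = max(-23, -23, -24, -13)
= -13


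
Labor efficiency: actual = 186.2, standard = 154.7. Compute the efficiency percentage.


Efficiency = (actual / standard) × 100
= (186.2 / 154.7) × 100
= 120.4%


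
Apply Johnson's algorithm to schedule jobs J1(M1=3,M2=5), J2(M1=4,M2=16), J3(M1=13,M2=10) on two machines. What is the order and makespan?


Johnson's rule:
Group 1 (M1≤M2, sort by M1): ['J1', 'J2']
Group 2 (M1>M2, sort desc M2): ['J3']
Sequence: J1 → J2 → J3
Makespan calculation:
  J1: M1 done=3, M2 done=8
  J2: M1 done=7, M2 done=24
  J3: M1 done=20, M2 done=34
= Sequence: J1 → J2 → J3, Makespan: 34


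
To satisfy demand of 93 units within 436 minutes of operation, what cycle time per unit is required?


Cycle time = available time / demand
= 436 / 93
= 4.69 min/unit


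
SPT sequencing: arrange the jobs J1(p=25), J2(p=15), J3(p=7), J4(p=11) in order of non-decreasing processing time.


SPT: sort by shortest processing time
  J3: p=7
  J4: p=11
  J2: p=15
  J1: p=25
Order: J3 → J4 → J2 → J1


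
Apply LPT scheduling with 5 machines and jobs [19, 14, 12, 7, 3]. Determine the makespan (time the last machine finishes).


Jobs (LPT sorted): [19, 14, 12, 7, 3]
Machines: 5
  J=19 → Machine 1 (load: 0+19=19)
  J=14 → Machine 2 (load: 0+14=14)
  J=12 → Machine 3 (load: 0+12=12)
  J=7 → Machine 4 (load: 0+7=7)
  J=3 → Machine 5 (load: 0+3=3)
Machine loads: [19, 14, 12, 7, 3]
Makespan = max = 19 time units


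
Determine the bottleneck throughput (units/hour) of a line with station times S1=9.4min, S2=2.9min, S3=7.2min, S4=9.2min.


Bottleneck = longest station time
Station times: [9.4, 2.9, 7.2, 9.2]
Max = 9.4 min
Rate = 60 / 9.4
= 6.38 units/hour (bottleneck: 9.4min)


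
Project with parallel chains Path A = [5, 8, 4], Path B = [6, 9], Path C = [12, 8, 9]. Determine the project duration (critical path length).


Path A: 5 + 8 + 4 = 17
Path B: 6 + 9 = 15
Path C: 12 + 8 + 9 = 29
Critical path = longest = max(17, 15, 29)
= 29 (Path C)


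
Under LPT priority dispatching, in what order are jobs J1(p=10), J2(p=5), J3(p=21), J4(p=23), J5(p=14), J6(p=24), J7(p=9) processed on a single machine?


LPT: sort by longest processing time first
  J6: p=24
  J4: p=23
  J3: p=21
  J5: p=14
  J1: p=10
  J7: p=9
  J2: p=5
Order: J6 → J4 → J3 → J5 → J1 → J7 → J2


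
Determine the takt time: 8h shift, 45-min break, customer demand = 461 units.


Available = 8×60 - 45 = 435 min
Takt time = 435 / 461
= 0.94 min/unit


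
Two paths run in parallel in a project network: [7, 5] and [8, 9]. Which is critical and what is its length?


Path A: 7 + 5 = 12
Path B: 8 + 9 = 17
Critical path = longest = max(12, 17)
= 17 (Path B)


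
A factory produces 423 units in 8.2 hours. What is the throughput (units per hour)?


Throughput = units / time
= 423 / 8.2
= 51.6 units/hour


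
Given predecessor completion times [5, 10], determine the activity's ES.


ES = max of all predecessor completion times
Predecessors: [5, 10]
ES = max(5, 10)
= 10


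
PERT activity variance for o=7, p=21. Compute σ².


σ² = ((p - o) / 6)² = (p - o)² / 36
= (21 - 7)² / 36
= 14² / 36
= 196 / 36
= 5.4444


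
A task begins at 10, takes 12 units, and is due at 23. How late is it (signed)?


Completion = 10 + 12 = 22
Lateness = C - d = 22 - 23
= -1


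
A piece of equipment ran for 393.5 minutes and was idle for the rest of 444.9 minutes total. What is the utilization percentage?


Utilization = busy / total × 100
= 393.5 / 444.9 × 100
= 88.4%


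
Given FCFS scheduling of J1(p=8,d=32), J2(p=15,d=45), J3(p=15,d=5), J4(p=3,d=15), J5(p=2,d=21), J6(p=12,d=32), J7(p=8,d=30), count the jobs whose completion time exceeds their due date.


Completion vs due date:
  J1: C=8, d=32 → on time
  J2: C=23, d=45 → on time
  J3: C=38, d=5 → TARDY
  J4: C=41, d=15 → TARDY
  J5: C=43, d=21 → TARDY
  J6: C=55, d=32 → TARDY
  J7: C=63, d=30 → TARDY
Tardy jobs: J3, J4, J5, J6, J7
Count = 5


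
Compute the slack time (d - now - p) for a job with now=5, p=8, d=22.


Slack = due - current_time - processing
= 22 - 5 - 8
= 9


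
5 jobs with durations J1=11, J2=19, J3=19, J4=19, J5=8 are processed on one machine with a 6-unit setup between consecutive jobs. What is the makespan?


Makespan = Σ processing + (n-1) × setup
= (11 + 19 + 19 + 19 + 8) + (5-1)×6
= 76 + 24
= 100 time units


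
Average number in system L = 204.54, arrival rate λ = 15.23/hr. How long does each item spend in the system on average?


Little's law: L = λW → W = L / λ
= 204.54 / 15.23
= 13.43 hours


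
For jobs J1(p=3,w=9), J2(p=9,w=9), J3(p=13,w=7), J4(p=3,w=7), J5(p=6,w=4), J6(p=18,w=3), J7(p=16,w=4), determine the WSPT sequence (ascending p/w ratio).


WSPT (Smith's rule): sort by p/w ascending
  J1: p/w = 3/9 = 0.333
  J4: p/w = 3/7 = 0.429
  J2: p/w = 9/9 = 1.000
  J5: p/w = 6/4 = 1.500
  J3: p/w = 13/7 = 1.857
  J7: p/w = 16/4 = 4.000
  J6: p/w = 18/3 = 6.000
Order: J1 → J4 → J2 → J5 → J3 → J7 → J6


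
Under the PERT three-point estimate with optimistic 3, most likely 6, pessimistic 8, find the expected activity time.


te = (o + 4m + p) / 6
= (3 + 4×6 + 8) / 6
= (3 + 24 + 8) / 6
= 35 / 6
= 5.83


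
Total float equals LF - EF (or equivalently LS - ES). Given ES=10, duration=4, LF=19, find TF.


EF = ES + duration = 10 + 4 = 14
LS = LF - duration = 19 - 4 = 15
Total Float = LF - EF = 19 - 14
(or LS - ES = 15 - 10)
= 5


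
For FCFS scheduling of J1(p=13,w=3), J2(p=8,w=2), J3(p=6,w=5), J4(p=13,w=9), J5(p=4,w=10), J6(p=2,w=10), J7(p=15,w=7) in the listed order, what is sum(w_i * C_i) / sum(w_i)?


Completion times:
  J1: C=13, w×C=3×13=39
  J2: C=21, w×C=2×21=42
  J3: C=27, w×C=5×27=135
  J4: C=40, w×C=9×40=360
  J5: C=44, w×C=10×44=440
  J6: C=46, w×C=10×46=460
  J7: C=61, w×C=7×61=427
Sum w×C = 1903
Sum w = 46
Weighted avg = 1903/46
= 41.37


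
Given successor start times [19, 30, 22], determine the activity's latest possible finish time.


LF = min of all successor start times
Successors start at: [19, 30, 22]
LF = min(19, 30, 22)
= 19


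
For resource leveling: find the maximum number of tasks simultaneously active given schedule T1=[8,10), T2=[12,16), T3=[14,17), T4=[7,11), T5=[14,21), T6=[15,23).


Check each time point for overlaps:
  t=15: 4 tasks active (T2, T3, T5, T6)
Max concurrent = 4


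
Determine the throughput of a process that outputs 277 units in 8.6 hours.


Throughput = units / time
= 277 / 8.6
= 32.2 units/hour


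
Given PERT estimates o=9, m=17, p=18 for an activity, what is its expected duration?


te = (o + 4m + p) / 6
= (9 + 4×17 + 18) / 6
= (9 + 68 + 18) / 6
= 95 / 6
= 15.83


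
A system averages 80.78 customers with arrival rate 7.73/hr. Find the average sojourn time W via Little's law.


Little's law: L = λW → W = L / λ
= 80.78 / 7.73
= 10.45 hours


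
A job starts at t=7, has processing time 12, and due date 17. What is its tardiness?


Completion = start + processing = 7 + 12 = 19
Tardiness = max(0, C - d) = max(0, 19 - 17)
= max(0, 2)
= 2


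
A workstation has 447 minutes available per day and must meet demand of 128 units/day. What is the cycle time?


Cycle time = available time / demand
= 447 / 128
= 3.49 min/unit


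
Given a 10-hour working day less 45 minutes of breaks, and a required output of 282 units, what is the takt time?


Available = 10×60 - 45 = 555 min
Takt time = 555 / 282
= 1.97 min/unit


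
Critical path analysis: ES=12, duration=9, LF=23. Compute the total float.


EF = ES + duration = 12 + 9 = 21
LS = LF - duration = 23 - 9 = 14
Total Float = LF - EF = 23 - 21
(or LS - ES = 14 - 12)
= 2


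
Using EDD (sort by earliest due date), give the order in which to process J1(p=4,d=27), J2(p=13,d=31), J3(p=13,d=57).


EDD: sort by earliest due date
  J1: d=27, p=4
  J2: d=31, p=13
  J3: d=57, p=13
Order: J1 → J2 → J3


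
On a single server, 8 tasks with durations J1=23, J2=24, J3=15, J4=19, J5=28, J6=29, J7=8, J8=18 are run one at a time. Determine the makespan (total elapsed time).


Sequential makespan: sum all processing times
= 23 + 24 + 15 + 19 + 28 + 29 + 8 + 18
= 164 time units


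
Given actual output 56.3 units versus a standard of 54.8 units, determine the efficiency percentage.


Efficiency = (actual / standard) × 100
= (56.3 / 54.8) × 100
= 102.7%


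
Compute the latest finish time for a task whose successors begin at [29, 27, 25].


LF = min of all successor start times
Successors start at: [29, 27, 25]
LF = min(29, 27, 25)
= 25


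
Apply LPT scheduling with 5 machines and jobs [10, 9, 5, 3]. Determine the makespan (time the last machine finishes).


Jobs (LPT sorted): [10, 9, 5, 3]
Machines: 5
  J=10 → Machine 1 (load: 0+10=10)
  J=9 → Machine 2 (load: 0+9=9)
  J=5 → Machine 3 (load: 0+5=5)
  J=3 → Machine 4 (load: 0+3=3)
Machine loads: [10, 9, 5, 3, 0]
Makespan = max = 10 time units


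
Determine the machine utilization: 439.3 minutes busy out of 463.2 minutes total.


Utilization = busy / total × 100
= 439.3 / 463.2 × 100
= 94.8%


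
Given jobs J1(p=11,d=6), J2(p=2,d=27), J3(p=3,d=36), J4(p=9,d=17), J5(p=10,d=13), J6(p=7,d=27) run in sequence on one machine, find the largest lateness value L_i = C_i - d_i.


Lateness per job (L = C - d):
  J1: C=11, d=6, L=5
  J2: C=13, d=27, L=-14
  J3: C=16, d=36, L=-20
  J4: C=25, d=17, L=8
  J5: C=35, d=13, L=22
  J6: C=42, d=27, L=15
Lmax = max(5, -14, -20, 8, 22, 15)
= 22


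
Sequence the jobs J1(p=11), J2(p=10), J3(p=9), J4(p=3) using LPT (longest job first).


LPT: sort by longest processing time first
  J1: p=11
  J2: p=10
  J3: p=9
  J4: p=3
Order: J1 → J2 → J3 → J4


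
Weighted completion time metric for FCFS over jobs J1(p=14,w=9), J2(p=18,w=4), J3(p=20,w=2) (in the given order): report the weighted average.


Completion times:
  J1: C=14, w×C=9×14=126
  J2: C=32, w×C=4×32=128
  J3: C=52, w×C=2×52=104
Sum w×C = 358
Sum w = 15
Weighted avg = 358/15
= 23.87


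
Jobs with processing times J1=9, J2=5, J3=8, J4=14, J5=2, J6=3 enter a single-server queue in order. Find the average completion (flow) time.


Completion times:
  J1: completes at 9
  J2: completes at 14
  J3: completes at 22
  J4: completes at 36
  J5: completes at 38
  J6: completes at 41
Sum = 160
Average = 160/6
= 26.67


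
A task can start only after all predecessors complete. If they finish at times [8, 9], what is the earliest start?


ES = max of all predecessor completion times
Predecessors: [8, 9]
ES = max(8, 9)
= 9


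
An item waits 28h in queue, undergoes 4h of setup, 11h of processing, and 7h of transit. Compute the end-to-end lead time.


Lead time = queue + setup + processing + transit
= 28 + 4 + 11 + 7
= 50 hours


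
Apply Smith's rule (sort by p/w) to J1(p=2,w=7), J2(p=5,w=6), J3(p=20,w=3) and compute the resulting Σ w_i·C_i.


WSPT order (by p/w): J1 → J2 → J3
  J1: C=2, w·C=7×2=14
  J2: C=7, w·C=6×7=42
  J3: C=27, w·C=3×27=81
Σ w·C = 137
= 137


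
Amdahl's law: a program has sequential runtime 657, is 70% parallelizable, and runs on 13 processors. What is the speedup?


Amdahl's law: T_p = T × ((1-p) + p/N)
= 657 × ((1-0.7) + 0.7/13)
= 657 × (0.30 + 0.0538)
= 657 × 0.3538
= 232.48
Speedup = 657/232.48
= 2.83×


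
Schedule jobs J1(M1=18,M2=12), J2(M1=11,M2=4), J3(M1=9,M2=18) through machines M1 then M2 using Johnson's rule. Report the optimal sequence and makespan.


Johnson's rule:
Group 1 (M1≤M2, sort by M1): ['J3']
Group 2 (M1>M2, sort desc M2): ['J1', 'J2']
Sequence: J3 → J1 → J2
Makespan calculation:
  J3: M1 done=9, M2 done=27
  J1: M1 done=27, M2 done=39
  J2: M1 done=38, M2 done=43
= Sequence: J3 → J1 → J2, Makespan: 43


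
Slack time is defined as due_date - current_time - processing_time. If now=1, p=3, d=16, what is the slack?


Slack = due - current_time - processing
= 16 - 1 - 3
= 12


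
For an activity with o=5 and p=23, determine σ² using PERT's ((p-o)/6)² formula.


σ² = ((p - o) / 6)² = (p - o)² / 36
= (23 - 5)² / 36
= 18² / 36
= 324 / 36
= 9.0000


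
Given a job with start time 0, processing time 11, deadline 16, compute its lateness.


Completion = 0 + 11 = 11
Lateness = C - d = 11 - 16
= -5


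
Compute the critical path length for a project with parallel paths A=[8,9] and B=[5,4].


Path A: 8 + 9 = 17
Path B: 5 + 4 = 9
Critical path = longest = max(17, 9)
= 17 (Path A)


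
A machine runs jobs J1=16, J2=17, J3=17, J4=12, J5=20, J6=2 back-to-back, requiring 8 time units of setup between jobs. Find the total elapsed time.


Makespan = Σ processing + (n-1) × setup
= (16 + 17 + 17 + 12 + 20 + 2) + (6-1)×8
= 84 + 40
= 124 time units


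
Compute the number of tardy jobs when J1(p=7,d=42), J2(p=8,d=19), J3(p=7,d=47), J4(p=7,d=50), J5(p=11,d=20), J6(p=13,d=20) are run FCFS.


Completion vs due date:
  J1: C=7, d=42 → on time
  J2: C=15, d=19 → on time
  J3: C=22, d=47 → on time
  J4: C=29, d=50 → on time
  J5: C=40, d=20 → TARDY
  J6: C=53, d=20 → TARDY
Tardy jobs: J5, J6
Count = 2


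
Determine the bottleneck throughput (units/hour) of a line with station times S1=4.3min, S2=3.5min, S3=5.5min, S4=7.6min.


Bottleneck = longest station time
Station times: [4.3, 3.5, 5.5, 7.6]
Max = 7.6 min
Rate = 60 / 7.6
= 7.89 units/hour (bottleneck: 7.6min)


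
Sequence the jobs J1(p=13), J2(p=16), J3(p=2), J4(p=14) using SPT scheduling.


SPT: sort by shortest processing time
  J3: p=2
  J1: p=13
  J4: p=14
  J2: p=16
Order: J3 → J1 → J4 → J2


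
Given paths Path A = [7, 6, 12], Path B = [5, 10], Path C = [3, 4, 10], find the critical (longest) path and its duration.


Path A: 7 + 6 + 12 = 25
Path B: 5 + 10 = 15
Path C: 3 + 4 + 10 = 17
Critical path = longest = max(25, 15, 17)
= 25 (Path A)


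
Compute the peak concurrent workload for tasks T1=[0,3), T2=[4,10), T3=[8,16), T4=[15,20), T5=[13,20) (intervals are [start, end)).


Check each time point for overlaps:
  t=15: 3 tasks active (T3, T4, T5)
Max concurrent = 3


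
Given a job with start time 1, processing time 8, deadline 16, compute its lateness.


Completion = 1 + 8 = 9
Lateness = C - d = 9 - 16
= -7


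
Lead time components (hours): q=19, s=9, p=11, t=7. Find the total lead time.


Lead time = queue + setup + processing + transit
= 19 + 9 + 11 + 7
= 46 hours


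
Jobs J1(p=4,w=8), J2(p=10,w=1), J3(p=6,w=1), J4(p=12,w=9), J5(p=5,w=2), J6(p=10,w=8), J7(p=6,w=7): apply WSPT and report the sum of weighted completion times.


WSPT order (by p/w): J1 → J7 → J6 → J4 → J5 → J3 → J2
  J1: C=4, w·C=8×4=32
  J7: C=10, w·C=7×10=70
  J6: C=20, w·C=8×20=160
  J4: C=32, w·C=9×32=288
  J5: C=37, w·C=2×37=74
  J3: C=43, w·C=1×43=43
  J2: C=53, w·C=1×53=53
Σ w·C = 720
= 720


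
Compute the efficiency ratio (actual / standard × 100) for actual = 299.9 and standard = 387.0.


Efficiency = (actual / standard) × 100
= (299.9 / 387.0) × 100
= 77.5%


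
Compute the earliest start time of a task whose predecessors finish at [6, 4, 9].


ES = max of all predecessor completion times
Predecessors: [6, 4, 9]
ES = max(6, 4, 9)
= 9


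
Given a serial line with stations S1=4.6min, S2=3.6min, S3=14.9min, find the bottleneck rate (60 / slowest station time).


Bottleneck = longest station time
Station times: [4.6, 3.6, 14.9]
Max = 14.9 min
Rate = 60 / 14.9
= 4.03 units/hour (bottleneck: 14.9min)


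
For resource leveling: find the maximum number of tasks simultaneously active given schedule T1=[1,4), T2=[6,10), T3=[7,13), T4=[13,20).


Check each time point for overlaps:
  t=7: 2 tasks active (T2, T3)
Max concurrent = 2


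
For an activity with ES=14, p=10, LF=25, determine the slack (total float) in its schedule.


EF = ES + duration = 14 + 10 = 24
LS = LF - duration = 25 - 10 = 15
Total Float = LF - EF = 25 - 24
(or LS - ES = 15 - 14)
= 1


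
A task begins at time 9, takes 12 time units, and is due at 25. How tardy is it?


Completion = start + processing = 9 + 12 = 21
Tardiness = max(0, C - d) = max(0, 21 - 25)
= max(0, -4)
= 0


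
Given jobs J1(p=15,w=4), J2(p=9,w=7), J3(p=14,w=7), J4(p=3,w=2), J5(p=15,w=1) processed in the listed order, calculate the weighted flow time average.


Completion times:
  J1: C=15, w×C=4×15=60
  J2: C=24, w×C=7×24=168
  J3: C=38, w×C=7×38=266
  J4: C=41, w×C=2×41=82
  J5: C=56, w×C=1×56=56
Sum w×C = 632
Sum w = 21
Weighted avg = 632/21
= 30.10
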